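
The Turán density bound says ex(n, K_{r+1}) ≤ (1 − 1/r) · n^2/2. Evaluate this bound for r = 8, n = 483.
Turán density bound = (7/8) · 483^2/2 = 1633023/16 ≈ 102063.9375

Turán's theorem: ex(n, K_{r+1}) is achieved by the complete r-partite Turán graph T(n, r) with parts as balanced as possible, and is at most (1 − 1/r) · n^2/2. For r = 8, n = 483: the density bound is (7/8) · 233289/2 = 1633023/16 ≈ 102063.9375. The integer-valued extremum is e(T(483, 8)) = 102063, which is strictly less than the density bound 1633023/16 since 8 ∤ 483 (the parts of T(483, 8) cannot all be equal).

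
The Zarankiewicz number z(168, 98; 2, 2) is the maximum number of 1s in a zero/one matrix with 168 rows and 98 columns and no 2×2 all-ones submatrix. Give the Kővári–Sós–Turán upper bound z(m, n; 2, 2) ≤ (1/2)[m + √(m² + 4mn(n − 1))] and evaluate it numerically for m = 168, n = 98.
z(168, 98; 2, 2) ≤ (1/2)[168 + √(168² + 4·168·98·97)] = (1/2)[168 + √6416256] = 1350.5165

Kővári–Sós–Turán: let r_1, ..., r_168 be the row sums and z = Σ r_i the total number of 1s. Each pair of columns can share at most one row with both entries 1 (else a 2×2 all-ones block appears), so Σ_i C(r_i, 2) ≤ C(98, 2) = 4753. By convexity Σ_i C(r_i, 2) ≥ 168·C(z/168, 2) = z(z − 168)/(2·168), giving z² − 168z − 168·98·97 ≤ 0 and hence z ≤ (1/2)[168 + √(28224 + 4·1597008)] = (1/2)[168 + √6416256] ≈ (1/2)(168 + 2533.033) = 1350.5165.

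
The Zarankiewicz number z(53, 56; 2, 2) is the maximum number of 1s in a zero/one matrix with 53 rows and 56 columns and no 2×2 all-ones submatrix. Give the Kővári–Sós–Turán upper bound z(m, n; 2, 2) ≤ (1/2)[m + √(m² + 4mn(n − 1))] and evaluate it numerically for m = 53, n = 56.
z(53, 56; 2, 2) ≤ (1/2)[53 + √(53² + 4·53·56·55)] = (1/2)[53 + √655769] = 431.3978

Kővári–Sós–Turán: let r_1, ..., r_53 be the row sums and z = Σ r_i the total number of 1s. Each pair of columns can share at most one row with both entries 1 (else a 2×2 all-ones block appears), so Σ_i C(r_i, 2) ≤ C(56, 2) = 1540. By convexity Σ_i C(r_i, 2) ≥ 53·C(z/53, 2) = z(z − 53)/(2·53), giving z² − 53z − 53·56·55 ≤ 0 and hence z ≤ (1/2)[53 + √(2809 + 4·163240)] = (1/2)[53 + √655769] ≈ (1/2)(53 + 809.7957) = 431.3978.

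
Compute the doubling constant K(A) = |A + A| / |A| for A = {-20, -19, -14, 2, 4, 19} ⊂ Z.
K = |A + A| / |A| = 21/6 = 7/2

Enumerate A + A = {a + b : a, b ∈ A}. With |A| = 6, there are |A|^2 = 36 ordered sum pairs; collecting distinct values, A + A = {-40, -39, -38, -34, -33, -28, -18, -17, -16, -15, -12, -10, -1, 0, 4, 5, 6, 8, 21, 23, 38}, so |A + A| = 21. Thus K = 21/6 = 7/2. For comparison, the minimum possible |A + A| over all 6-element sets is 2·6 − 1 = 11 (so min K = 11/6), attained only by arithmetic progressions.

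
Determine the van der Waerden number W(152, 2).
W(152, 2) = 152 + 1 = 153

A 2-term AP is any pair of integers, so a monochromatic 2-AP exists iff some colour is used at least twice. With 152 colours, the colouring i ↦ i on {1, ..., 152} uses each colour once, avoiding any monochromatic pair, so W(152, 2) > 152. For {1, ..., 153}, pigeonhole forces two integers of the same colour, which form a monochromatic 2-AP. Hence W(152, 2) = 153.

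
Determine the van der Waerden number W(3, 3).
W(3, 3) = 27

W(3, 3) = 27. The lower bound W(3, 3) > 26 comes from an explicit good 3-colouring of [1, 26]; the upper bound W(3, 3) ≤ 27 was verified by exhaustive search over 3-colourings of [1, 27].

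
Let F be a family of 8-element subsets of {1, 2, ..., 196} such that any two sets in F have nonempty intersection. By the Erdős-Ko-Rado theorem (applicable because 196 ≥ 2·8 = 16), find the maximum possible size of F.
max |F| = C(195, 7) = 1907713332720

The Erdős-Ko-Rado theorem states: for n ≥ 2k, an intersecting family of k-subsets of an n-element set has size at most C(n − 1, k − 1), with equality for 'star' families {A ⊆ [n] : |A| = k, i ∈ A} (fix an element i). For n = 196, k = 8: C(195, 7) = 1907713332720.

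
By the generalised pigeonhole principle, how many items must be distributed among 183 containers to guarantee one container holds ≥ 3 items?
n = (3 − 1)·183 + 1 = 367

By the generalised pigeonhole principle, to guarantee some box contains ≥ r objects we need more than (r − 1) · k objects total. Threshold: n = (r − 1) · k + 1. With r = 3 and k = 183: n = 2 · 183 + 1 = 366 + 1 = 367. For n = 366 = 2 · 183, we can put exactly 2 objects in every box, avoiding 3 in any single one — so 367 is tight.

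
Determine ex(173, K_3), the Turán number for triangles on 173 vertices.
ex(173, K_3) = ⌊173^2/4⌋ = 7482

Mantel (1907): a triangle-free graph on n vertices has at most ⌊n^2/4⌋ edges, with equality for the complete bipartite graph K_{⌊n/2⌋, ⌈n/2⌉}. For n = 173: ⌊173^2/4⌋ = ⌊29929/4⌋ = 7482. The extremal graph is K_{86, 87}, which has 86·87 = 7482 edges.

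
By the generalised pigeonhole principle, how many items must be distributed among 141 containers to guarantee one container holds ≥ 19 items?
n = (19 − 1)·141 + 1 = 2539

By the generalised pigeonhole principle, to guarantee some box contains ≥ r objects we need more than (r − 1) · k objects total. Threshold: n = (r − 1) · k + 1. With r = 19 and k = 141: n = 18 · 141 + 1 = 2538 + 1 = 2539. For n = 2538 = 18 · 141, we can put exactly 18 objects in every box, avoiding 19 in any single one — so 2539 is tight.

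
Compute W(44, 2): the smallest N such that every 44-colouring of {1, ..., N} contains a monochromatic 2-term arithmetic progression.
W(44, 2) = 44 + 1 = 45

A 2-term AP is any pair of integers, so a monochromatic 2-AP exists iff some colour is used at least twice. With 44 colours, the colouring i ↦ i on {1, ..., 44} uses each colour once, avoiding any monochromatic pair, so W(44, 2) > 44. For {1, ..., 45}, pigeonhole forces two integers of the same colour, which form a monochromatic 2-AP. Hence W(44, 2) = 45.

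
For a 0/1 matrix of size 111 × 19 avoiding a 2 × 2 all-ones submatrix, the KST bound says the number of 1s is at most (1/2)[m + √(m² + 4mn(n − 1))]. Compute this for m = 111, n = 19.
z(111, 19; 2, 2) ≤ (1/2)[111 + √(111² + 4·111·19·18)] = (1/2)[111 + √164169] = 258.0889

Kővári–Sós–Turán: let r_1, ..., r_111 be the row sums and z = Σ r_i the total number of 1s. Each pair of columns can share at most one row with both entries 1 (else a 2×2 all-ones block appears), so Σ_i C(r_i, 2) ≤ C(19, 2) = 171. By convexity Σ_i C(r_i, 2) ≥ 111·C(z/111, 2) = z(z − 111)/(2·111), giving z² − 111z − 111·19·18 ≤ 0 and hence z ≤ (1/2)[111 + √(12321 + 4·37962)] = (1/2)[111 + √164169] ≈ (1/2)(111 + 405.1777) = 258.0889.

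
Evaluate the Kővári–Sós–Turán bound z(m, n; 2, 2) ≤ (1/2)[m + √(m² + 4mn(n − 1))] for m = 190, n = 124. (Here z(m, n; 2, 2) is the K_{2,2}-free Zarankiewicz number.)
z(190, 124; 2, 2) ≤ (1/2)[190 + √(190² + 4·190·124·123)] = (1/2)[190 + √11627620] = 1799.9648

Kővári–Sós–Turán: let r_1, ..., r_190 be the row sums and z = Σ r_i the total number of 1s. Each pair of columns can share at most one row with both entries 1 (else a 2×2 all-ones block appears), so Σ_i C(r_i, 2) ≤ C(124, 2) = 7626. By convexity Σ_i C(r_i, 2) ≥ 190·C(z/190, 2) = z(z − 190)/(2·190), giving z² − 190z − 190·124·123 ≤ 0 and hence z ≤ (1/2)[190 + √(36100 + 4·2897880)] = (1/2)[190 + √11627620] ≈ (1/2)(190 + 3409.9296) = 1799.9648.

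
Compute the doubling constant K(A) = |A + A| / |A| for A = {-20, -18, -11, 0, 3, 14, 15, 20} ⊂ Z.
K = |A + A| / |A| = 34/8 = 17/4

Enumerate A + A = {a + b : a, b ∈ A}. With |A| = 8, there are |A|^2 = 64 ordered sum pairs; collecting distinct values, A + A = {-40, -38, -36, -31, -29, -22, -20, -18, -17, -15, -11, -8, -6, -5, -4, -3, 0, 2, 3, 4, 6, 9, 14, 15, 17, 18, 20, 23, 28, 29, 30, 34, 35, 40}, so |A + A| = 34. Thus K = 34/8 = 17/4. For comparison, the minimum possible |A + A| over all 8-element sets is 2·8 − 1 = 15 (so min K = 15/8), attained only by arithmetic progressions.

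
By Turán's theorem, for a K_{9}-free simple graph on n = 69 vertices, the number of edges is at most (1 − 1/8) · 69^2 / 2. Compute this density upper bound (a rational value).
Turán density bound = (7/8) · 69^2/2 = 33327/16 ≈ 2082.9375

Turán's theorem: ex(n, K_{r+1}) is achieved by the complete r-partite Turán graph T(n, r) with parts as balanced as possible, and is at most (1 − 1/r) · n^2/2. For r = 8, n = 69: the density bound is (7/8) · 4761/2 = 33327/16 ≈ 2082.9375. The integer-valued extremum is e(T(69, 8)) = 2082, which is strictly less than the density bound 33327/16 since 8 ∤ 69 (the parts of T(69, 8) cannot all be equal).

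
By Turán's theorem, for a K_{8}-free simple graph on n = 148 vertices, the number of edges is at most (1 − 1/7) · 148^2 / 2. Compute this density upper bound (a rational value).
Turán density bound = (6/7) · 148^2/2 = 65712/7 ≈ 9387.4286

Turán's theorem: ex(n, K_{r+1}) is achieved by the complete r-partite Turán graph T(n, r) with parts as balanced as possible, and is at most (1 − 1/r) · n^2/2. For r = 7, n = 148: the density bound is (6/7) · 21904/2 = 65712/7 ≈ 9387.4286. The integer-valued extremum is e(T(148, 7)) = 9387, which is strictly less than the density bound 65712/7 since 7 ∤ 148 (the parts of T(148, 7) cannot all be equal).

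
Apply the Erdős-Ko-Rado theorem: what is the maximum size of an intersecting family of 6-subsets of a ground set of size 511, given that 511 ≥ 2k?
max |F| = C(510, 5) = 281921956602

The Erdős-Ko-Rado theorem states: for n ≥ 2k, an intersecting family of k-subsets of an n-element set has size at most C(n − 1, k − 1), with equality for 'star' families {A ⊆ [n] : |A| = k, i ∈ A} (fix an element i). For n = 511, k = 6: C(510, 5) = 281921956602.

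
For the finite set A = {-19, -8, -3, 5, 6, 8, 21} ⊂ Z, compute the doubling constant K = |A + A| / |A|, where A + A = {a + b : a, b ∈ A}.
K = |A + A| / |A| = 25/7

Enumerate A + A = {a + b : a, b ∈ A}. With |A| = 7, there are |A|^2 = 49 ordered sum pairs; collecting distinct values, A + A = {-38, -27, -22, -16, -14, -13, -11, -6, -3, -2, 0, 2, 3, 5, 10, 11, 12, 13, 14, 16, 18, 26, 27, 29, 42}, so |A + A| = 25. Thus K = 25/7. For comparison, the minimum possible |A + A| over all 7-element sets is 2·7 − 1 = 13 (so min K = 13/7), attained only by arithmetic progressions.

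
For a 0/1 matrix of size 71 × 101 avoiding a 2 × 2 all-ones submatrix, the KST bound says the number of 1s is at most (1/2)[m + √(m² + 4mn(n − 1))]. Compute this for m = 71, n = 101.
z(71, 101; 2, 2) ≤ (1/2)[71 + √(71² + 4·71·101·100)] = (1/2)[71 + √2873441] = 883.0614

Kővári–Sós–Turán: let r_1, ..., r_71 be the row sums and z = Σ r_i the total number of 1s. Each pair of columns can share at most one row with both entries 1 (else a 2×2 all-ones block appears), so Σ_i C(r_i, 2) ≤ C(101, 2) = 5050. By convexity Σ_i C(r_i, 2) ≥ 71·C(z/71, 2) = z(z − 71)/(2·71), giving z² − 71z − 71·101·100 ≤ 0 and hence z ≤ (1/2)[71 + √(5041 + 4·717100)] = (1/2)[71 + √2873441] ≈ (1/2)(71 + 1695.1227) = 883.0614.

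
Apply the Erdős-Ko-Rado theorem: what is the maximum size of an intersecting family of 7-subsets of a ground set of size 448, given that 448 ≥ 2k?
max |F| = C(447, 6) = 10712204676433

Erdős-Ko-Rado (1961): when n ≥ 2k, max |F| = C(n−1, k−1). The bound is attained by the star {A : i ∈ A} for any fixed i ∈ [n]. Here C(448−1, 7−1) = C(447, 6) = 10712204676433.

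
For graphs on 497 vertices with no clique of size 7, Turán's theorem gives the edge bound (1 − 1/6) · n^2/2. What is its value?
Turán density bound = (5/6) · 497^2/2 = 1235045/12 ≈ 102920.4167

Turán's theorem: ex(n, K_{r+1}) is achieved by the complete r-partite Turán graph T(n, r) with parts as balanced as possible, and is at most (1 − 1/r) · n^2/2. For r = 6, n = 497: the density bound is (5/6) · 247009/2 = 1235045/12 ≈ 102920.4167. The integer-valued extremum is e(T(497, 6)) = 102920, which is strictly less than the density bound 1235045/12 since 6 ∤ 497 (the parts of T(497, 6) cannot all be equal).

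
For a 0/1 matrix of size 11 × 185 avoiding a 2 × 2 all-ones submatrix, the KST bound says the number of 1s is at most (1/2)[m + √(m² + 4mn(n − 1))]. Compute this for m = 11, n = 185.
z(11, 185; 2, 2) ≤ (1/2)[11 + √(11² + 4·11·185·184)] = (1/2)[11 + √1497881] = 617.4397

Kővári–Sós–Turán: let r_1, ..., r_11 be the row sums and z = Σ r_i the total number of 1s. Each pair of columns can share at most one row with both entries 1 (else a 2×2 all-ones block appears), so Σ_i C(r_i, 2) ≤ C(185, 2) = 17020. By convexity Σ_i C(r_i, 2) ≥ 11·C(z/11, 2) = z(z − 11)/(2·11), giving z² − 11z − 11·185·184 ≤ 0 and hence z ≤ (1/2)[11 + √(121 + 4·374440)] = (1/2)[11 + √1497881] ≈ (1/2)(11 + 1223.8795) = 617.4397.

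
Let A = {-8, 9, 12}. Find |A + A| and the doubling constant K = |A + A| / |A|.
K = |A + A| / |A| = 6/3 = 2

Enumerate A + A = {a + b : a, b ∈ A}. With |A| = 3, there are |A|^2 = 9 ordered sum pairs; collecting distinct values, A + A = {-16, 1, 4, 18, 21, 24}, so |A + A| = 6. Thus K = 6/3 = 2. For comparison, the minimum possible |A + A| over all 3-element sets is 2·3 − 1 = 5 (so min K = 5/3), attained only by arithmetic progressions.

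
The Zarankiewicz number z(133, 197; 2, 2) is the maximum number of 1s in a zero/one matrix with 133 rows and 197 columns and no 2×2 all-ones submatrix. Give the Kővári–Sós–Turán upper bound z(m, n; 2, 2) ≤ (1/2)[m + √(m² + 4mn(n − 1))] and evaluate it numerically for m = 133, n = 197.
z(133, 197; 2, 2) ≤ (1/2)[133 + √(133² + 4·133·197·196)] = (1/2)[133 + √20559273] = 2333.6167

Kővári–Sós–Turán: let r_1, ..., r_133 be the row sums and z = Σ r_i the total number of 1s. Each pair of columns can share at most one row with both entries 1 (else a 2×2 all-ones block appears), so Σ_i C(r_i, 2) ≤ C(197, 2) = 19306. By convexity Σ_i C(r_i, 2) ≥ 133·C(z/133, 2) = z(z − 133)/(2·133), giving z² − 133z − 133·197·196 ≤ 0 and hence z ≤ (1/2)[133 + √(17689 + 4·5135396)] = (1/2)[133 + √20559273] ≈ (1/2)(133 + 4534.2335) = 2333.6167.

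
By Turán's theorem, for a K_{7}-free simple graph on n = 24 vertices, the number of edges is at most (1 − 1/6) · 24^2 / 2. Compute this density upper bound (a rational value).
Turán density bound = (5/6) · 24^2/2 = 240

Turán's theorem: ex(n, K_{r+1}) is achieved by the complete r-partite Turán graph T(n, r) with parts as balanced as possible, and is at most (1 − 1/r) · n^2/2. For r = 6, n = 24: the density bound is (5/6) · 576/2 = 240. Since 6 ∣ 24, the Turán graph T(24, 6) has parts of equal size 4, and its edge count e(T(24, 6)) = 240 attains the density bound exactly.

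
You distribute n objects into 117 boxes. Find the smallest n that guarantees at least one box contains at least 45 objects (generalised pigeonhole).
n = (45 − 1)·117 + 1 = 5149

By the generalised pigeonhole principle, to guarantee some box contains ≥ r objects we need more than (r − 1) · k objects total. Threshold: n = (r − 1) · k + 1. With r = 45 and k = 117: n = 44 · 117 + 1 = 5148 + 1 = 5149. For n = 5148 = 44 · 117, we can put exactly 44 objects in every box, avoiding 45 in any single one — so 5149 is tight.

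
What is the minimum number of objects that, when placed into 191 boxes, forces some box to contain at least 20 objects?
n = (20 − 1)·191 + 1 = 3630

By the generalised pigeonhole principle, to guarantee some box contains ≥ r objects we need more than (r − 1) · k objects total. Threshold: n = (r − 1) · k + 1. With r = 20 and k = 191: n = 19 · 191 + 1 = 3629 + 1 = 3630. For n = 3629 = 19 · 191, we can put exactly 19 objects in every box, avoiding 20 in any single one — so 3630 is tight.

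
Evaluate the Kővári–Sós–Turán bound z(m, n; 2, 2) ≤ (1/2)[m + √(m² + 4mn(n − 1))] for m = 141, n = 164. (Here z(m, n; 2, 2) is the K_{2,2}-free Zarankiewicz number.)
z(141, 164; 2, 2) ≤ (1/2)[141 + √(141² + 4·141·164·163)] = (1/2)[141 + √15096729] = 2013.2255

Kővári–Sós–Turán: let r_1, ..., r_141 be the row sums and z = Σ r_i the total number of 1s. Each pair of columns can share at most one row with both entries 1 (else a 2×2 all-ones block appears), so Σ_i C(r_i, 2) ≤ C(164, 2) = 13366. By convexity Σ_i C(r_i, 2) ≥ 141·C(z/141, 2) = z(z − 141)/(2·141), giving z² − 141z − 141·164·163 ≤ 0 and hence z ≤ (1/2)[141 + √(19881 + 4·3769212)] = (1/2)[141 + √15096729] ≈ (1/2)(141 + 3885.4509) = 2013.2255.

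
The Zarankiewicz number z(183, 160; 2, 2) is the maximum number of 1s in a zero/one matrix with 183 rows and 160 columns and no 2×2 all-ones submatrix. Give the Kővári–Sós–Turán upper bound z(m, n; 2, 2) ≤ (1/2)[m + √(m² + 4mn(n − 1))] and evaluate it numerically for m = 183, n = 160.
z(183, 160; 2, 2) ≤ (1/2)[183 + √(183² + 4·183·160·159)] = (1/2)[183 + √18655569] = 2251.1047

Kővári–Sós–Turán: let r_1, ..., r_183 be the row sums and z = Σ r_i the total number of 1s. Each pair of columns can share at most one row with both entries 1 (else a 2×2 all-ones block appears), so Σ_i C(r_i, 2) ≤ C(160, 2) = 12720. By convexity Σ_i C(r_i, 2) ≥ 183·C(z/183, 2) = z(z − 183)/(2·183), giving z² − 183z − 183·160·159 ≤ 0 and hence z ≤ (1/2)[183 + √(33489 + 4·4655520)] = (1/2)[183 + √18655569] ≈ (1/2)(183 + 4319.2093) = 2251.1047.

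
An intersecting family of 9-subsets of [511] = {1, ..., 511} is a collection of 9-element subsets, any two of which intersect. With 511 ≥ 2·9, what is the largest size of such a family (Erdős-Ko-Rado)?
max |F| = C(510, 8) = 107418608709385545

Erdős-Ko-Rado (1961): when n ≥ 2k, max |F| = C(n−1, k−1). The bound is attained by the star {A : i ∈ A} for any fixed i ∈ [n]. Here C(511−1, 9−1) = C(510, 8) = 107418608709385545.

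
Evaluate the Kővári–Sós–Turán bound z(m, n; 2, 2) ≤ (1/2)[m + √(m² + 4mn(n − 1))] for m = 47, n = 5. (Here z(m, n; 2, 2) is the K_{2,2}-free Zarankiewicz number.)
z(47, 5; 2, 2) ≤ (1/2)[47 + √(47² + 4·47·5·4)] = (1/2)[47 + √5969] = 62.1297

Kővári–Sós–Turán: let r_1, ..., r_47 be the row sums and z = Σ r_i the total number of 1s. Each pair of columns can share at most one row with both entries 1 (else a 2×2 all-ones block appears), so Σ_i C(r_i, 2) ≤ C(5, 2) = 10. By convexity Σ_i C(r_i, 2) ≥ 47·C(z/47, 2) = z(z − 47)/(2·47), giving z² − 47z − 47·5·4 ≤ 0 and hence z ≤ (1/2)[47 + √(2209 + 4·940)] = (1/2)[47 + √5969] ≈ (1/2)(47 + 77.2593) = 62.1297.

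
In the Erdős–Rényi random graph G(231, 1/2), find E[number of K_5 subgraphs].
E[# K_5] = C(231, 5) · (1/2)^C(5, 2) = 5247527901 / 2^10 ≈ 5124538.965820

For each 5-subset S of vertices (there are C(231, 5) = 5247527901 such S), let X_S = 1 if S induces a K_5 (all C(5, 2) = 10 edges present). Then P(X_S = 1) = (1/2)^10 = 1/1024. By linearity of expectation, E[# K_5] = C(231, 5) · (1/2)^10 = 5247527901 / 1024 ≈ 5124538.965820.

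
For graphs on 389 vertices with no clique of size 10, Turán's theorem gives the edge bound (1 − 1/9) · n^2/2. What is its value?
Turán density bound = (8/9) · 389^2/2 = 605284/9 ≈ 67253.7778

Turán's theorem: ex(n, K_{r+1}) is achieved by the complete r-partite Turán graph T(n, r) with parts as balanced as possible, and is at most (1 − 1/r) · n^2/2. For r = 9, n = 389: the density bound is (8/9) · 151321/2 = 605284/9 ≈ 67253.7778. The integer-valued extremum is e(T(389, 9)) = 67253, which is strictly less than the density bound 605284/9 since 9 ∤ 389 (the parts of T(389, 9) cannot all be equal).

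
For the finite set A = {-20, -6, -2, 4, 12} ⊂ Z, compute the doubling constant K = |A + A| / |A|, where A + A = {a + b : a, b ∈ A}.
K = |A + A| / |A| = 14/5

Enumerate A + A = {a + b : a, b ∈ A}. With |A| = 5, there are |A|^2 = 25 ordered sum pairs; collecting distinct values, A + A = {-40, -26, -22, -16, -12, -8, -4, -2, 2, 6, 8, 10, 16, 24}, so |A + A| = 14. Thus K = 14/5. For comparison, the minimum possible |A + A| over all 5-element sets is 2·5 − 1 = 9 (so min K = 9/5), attained only by arithmetic progressions.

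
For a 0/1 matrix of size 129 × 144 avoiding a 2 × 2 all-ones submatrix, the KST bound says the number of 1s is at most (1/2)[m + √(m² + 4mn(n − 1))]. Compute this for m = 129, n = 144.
z(129, 144; 2, 2) ≤ (1/2)[129 + √(129² + 4·129·144·143)] = (1/2)[129 + √10642113] = 1695.6126

Kővári–Sós–Turán: let r_1, ..., r_129 be the row sums and z = Σ r_i the total number of 1s. Each pair of columns can share at most one row with both entries 1 (else a 2×2 all-ones block appears), so Σ_i C(r_i, 2) ≤ C(144, 2) = 10296. By convexity Σ_i C(r_i, 2) ≥ 129·C(z/129, 2) = z(z − 129)/(2·129), giving z² − 129z − 129·144·143 ≤ 0 and hence z ≤ (1/2)[129 + √(16641 + 4·2656368)] = (1/2)[129 + √10642113] ≈ (1/2)(129 + 3262.2252) = 1695.6126.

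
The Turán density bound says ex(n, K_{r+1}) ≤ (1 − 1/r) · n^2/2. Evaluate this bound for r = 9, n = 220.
Turán density bound = (8/9) · 220^2/2 = 193600/9 ≈ 21511.1111

Turán's theorem: ex(n, K_{r+1}) is achieved by the complete r-partite Turán graph T(n, r) with parts as balanced as possible, and is at most (1 − 1/r) · n^2/2. For r = 9, n = 220: the density bound is (8/9) · 48400/2 = 193600/9 ≈ 21511.1111. The integer-valued extremum is e(T(220, 9)) = 21510, which is strictly less than the density bound 193600/9 since 9 ∤ 220 (the parts of T(220, 9) cannot all be equal).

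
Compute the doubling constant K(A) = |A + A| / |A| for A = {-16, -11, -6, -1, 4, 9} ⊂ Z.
K = |A + A| / |A| = 11/6

Enumerate A + A = {a + b : a, b ∈ A}. With |A| = 6, there are |A|^2 = 36 ordered sum pairs; collecting distinct values, A + A = {-32, -27, -22, -17, -12, -7, -2, 3, 8, 13, 18}, so |A + A| = 11. Thus K = 11/6. Here |A + A| = 2|A| − 1 = 11, the minimum possible — so K = 11/6 is minimal, which holds iff A is an arithmetic progression.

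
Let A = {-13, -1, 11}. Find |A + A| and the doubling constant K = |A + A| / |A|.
K = |A + A| / |A| = 5/3

Enumerate A + A = {a + b : a, b ∈ A}. With |A| = 3, there are |A|^2 = 9 ordered sum pairs; collecting distinct values, A + A = {-26, -14, -2, 10, 22}, so |A + A| = 5. Thus K = 5/3. Here |A + A| = 2|A| − 1 = 5, the minimum possible — so K = 5/3 is minimal, which holds iff A is an arithmetic progression.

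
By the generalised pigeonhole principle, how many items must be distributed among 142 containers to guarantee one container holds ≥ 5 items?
n = (5 − 1)·142 + 1 = 569

By the generalised pigeonhole principle, to guarantee some box contains ≥ r objects we need more than (r − 1) · k objects total. Threshold: n = (r − 1) · k + 1. With r = 5 and k = 142: n = 4 · 142 + 1 = 568 + 1 = 569. For n = 568 = 4 · 142, we can put exactly 4 objects in every box, avoiding 5 in any single one — so 569 is tight.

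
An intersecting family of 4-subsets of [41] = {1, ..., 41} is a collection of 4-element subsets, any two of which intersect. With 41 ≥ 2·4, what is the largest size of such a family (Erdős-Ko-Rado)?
max |F| = C(40, 3) = 9880

The Erdős-Ko-Rado theorem states: for n ≥ 2k, an intersecting family of k-subsets of an n-element set has size at most C(n − 1, k − 1), with equality for 'star' families {A ⊆ [n] : |A| = k, i ∈ A} (fix an element i). For n = 41, k = 4: C(40, 3) = 9880.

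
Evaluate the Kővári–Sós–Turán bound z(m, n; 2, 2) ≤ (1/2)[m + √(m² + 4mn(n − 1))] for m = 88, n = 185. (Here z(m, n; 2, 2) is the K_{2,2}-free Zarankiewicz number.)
z(88, 185; 2, 2) ≤ (1/2)[88 + √(88² + 4·88·185·184)] = (1/2)[88 + √11989824] = 1775.3163

Kővári–Sós–Turán: let r_1, ..., r_88 be the row sums and z = Σ r_i the total number of 1s. Each pair of columns can share at most one row with both entries 1 (else a 2×2 all-ones block appears), so Σ_i C(r_i, 2) ≤ C(185, 2) = 17020. By convexity Σ_i C(r_i, 2) ≥ 88·C(z/88, 2) = z(z − 88)/(2·88), giving z² − 88z − 88·185·184 ≤ 0 and hence z ≤ (1/2)[88 + √(7744 + 4·2995520)] = (1/2)[88 + √11989824] ≈ (1/2)(88 + 3462.6325) = 1775.3163.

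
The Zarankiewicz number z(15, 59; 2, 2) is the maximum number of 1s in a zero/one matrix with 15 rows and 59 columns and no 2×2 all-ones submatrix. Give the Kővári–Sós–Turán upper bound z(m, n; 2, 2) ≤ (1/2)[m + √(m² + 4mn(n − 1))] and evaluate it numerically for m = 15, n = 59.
z(15, 59; 2, 2) ≤ (1/2)[15 + √(15² + 4·15·59·58)] = (1/2)[15 + √205545] = 234.1854

Kővári–Sós–Turán: let r_1, ..., r_15 be the row sums and z = Σ r_i the total number of 1s. Each pair of columns can share at most one row with both entries 1 (else a 2×2 all-ones block appears), so Σ_i C(r_i, 2) ≤ C(59, 2) = 1711. By convexity Σ_i C(r_i, 2) ≥ 15·C(z/15, 2) = z(z − 15)/(2·15), giving z² − 15z − 15·59·58 ≤ 0 and hence z ≤ (1/2)[15 + √(225 + 4·51330)] = (1/2)[15 + √205545] ≈ (1/2)(15 + 453.3707) = 234.1854.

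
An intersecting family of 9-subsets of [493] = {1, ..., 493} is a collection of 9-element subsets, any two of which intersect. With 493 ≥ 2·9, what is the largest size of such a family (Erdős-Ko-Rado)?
max |F| = C(492, 8) = 80418839508771435

The Erdős-Ko-Rado theorem states: for n ≥ 2k, an intersecting family of k-subsets of an n-element set has size at most C(n − 1, k − 1), with equality for 'star' families {A ⊆ [n] : |A| = k, i ∈ A} (fix an element i). For n = 493, k = 9: C(492, 8) = 80418839508771435.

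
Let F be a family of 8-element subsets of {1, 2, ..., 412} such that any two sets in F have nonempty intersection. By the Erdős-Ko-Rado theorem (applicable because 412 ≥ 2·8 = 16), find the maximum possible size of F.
max |F| = C(411, 7) = 373382603210430

The Erdős-Ko-Rado theorem states: for n ≥ 2k, an intersecting family of k-subsets of an n-element set has size at most C(n − 1, k − 1), with equality for 'star' families {A ⊆ [n] : |A| = k, i ∈ A} (fix an element i). For n = 412, k = 8: C(411, 7) = 373382603210430.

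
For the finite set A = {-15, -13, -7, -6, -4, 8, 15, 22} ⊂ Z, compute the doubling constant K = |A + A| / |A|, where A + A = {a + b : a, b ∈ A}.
K = |A + A| / |A| = 31/8

Enumerate A + A = {a + b : a, b ∈ A}. With |A| = 8, there are |A|^2 = 64 ordered sum pairs; collecting distinct values, A + A = {-30, -28, -26, -22, -21, -20, -19, -17, -14, -13, -12, -11, -10, -8, -7, -5, 0, 1, 2, 4, 7, 8, 9, 11, 15, 16, 18, 23, 30, 37, 44}, so |A + A| = 31. Thus K = 31/8. For comparison, the minimum possible |A + A| over all 8-element sets is 2·8 − 1 = 15 (so min K = 15/8), attained only by arithmetic progressions.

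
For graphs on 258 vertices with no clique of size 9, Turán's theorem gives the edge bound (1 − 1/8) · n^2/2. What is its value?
Turán density bound = (7/8) · 258^2/2 = 116487/4 ≈ 29121.75

Turán's theorem: ex(n, K_{r+1}) is achieved by the complete r-partite Turán graph T(n, r) with parts as balanced as possible, and is at most (1 − 1/r) · n^2/2. For r = 8, n = 258: the density bound is (7/8) · 66564/2 = 116487/4 ≈ 29121.75. The integer-valued extremum is e(T(258, 8)) = 29121, which is strictly less than the density bound 116487/4 since 8 ∤ 258 (the parts of T(258, 8) cannot all be equal).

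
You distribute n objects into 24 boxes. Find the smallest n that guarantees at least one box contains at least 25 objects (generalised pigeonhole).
n = (25 − 1)·24 + 1 = 577

By the generalised pigeonhole principle, to guarantee some box contains ≥ r objects we need more than (r − 1) · k objects total. Threshold: n = (r − 1) · k + 1. With r = 25 and k = 24: n = 24 · 24 + 1 = 576 + 1 = 577. For n = 576 = 24 · 24, we can put exactly 24 objects in every box, avoiding 25 in any single one — so 577 is tight.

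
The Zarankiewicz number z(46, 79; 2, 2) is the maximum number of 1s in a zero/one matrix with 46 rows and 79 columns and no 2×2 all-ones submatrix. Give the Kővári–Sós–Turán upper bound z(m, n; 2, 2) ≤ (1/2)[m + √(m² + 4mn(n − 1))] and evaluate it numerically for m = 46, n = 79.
z(46, 79; 2, 2) ≤ (1/2)[46 + √(46² + 4·46·79·78)] = (1/2)[46 + √1135924] = 555.8987

Kővári–Sós–Turán: let r_1, ..., r_46 be the row sums and z = Σ r_i the total number of 1s. Each pair of columns can share at most one row with both entries 1 (else a 2×2 all-ones block appears), so Σ_i C(r_i, 2) ≤ C(79, 2) = 3081. By convexity Σ_i C(r_i, 2) ≥ 46·C(z/46, 2) = z(z − 46)/(2·46), giving z² − 46z − 46·79·78 ≤ 0 and hence z ≤ (1/2)[46 + √(2116 + 4·283452)] = (1/2)[46 + √1135924] ≈ (1/2)(46 + 1065.7974) = 555.8987.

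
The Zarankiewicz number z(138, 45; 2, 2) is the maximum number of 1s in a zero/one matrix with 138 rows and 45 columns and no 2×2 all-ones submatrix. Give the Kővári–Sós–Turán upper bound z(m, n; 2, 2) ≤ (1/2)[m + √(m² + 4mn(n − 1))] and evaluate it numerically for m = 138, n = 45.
z(138, 45; 2, 2) ≤ (1/2)[138 + √(138² + 4·138·45·44)] = (1/2)[138 + √1112004] = 596.258

Kővári–Sós–Turán: let r_1, ..., r_138 be the row sums and z = Σ r_i the total number of 1s. Each pair of columns can share at most one row with both entries 1 (else a 2×2 all-ones block appears), so Σ_i C(r_i, 2) ≤ C(45, 2) = 990. By convexity Σ_i C(r_i, 2) ≥ 138·C(z/138, 2) = z(z − 138)/(2·138), giving z² − 138z − 138·45·44 ≤ 0 and hence z ≤ (1/2)[138 + √(19044 + 4·273240)] = (1/2)[138 + √1112004] ≈ (1/2)(138 + 1054.516) = 596.258.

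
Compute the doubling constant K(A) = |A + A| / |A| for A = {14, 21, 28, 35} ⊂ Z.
K = |A + A| / |A| = 7/4

Enumerate A + A = {a + b : a, b ∈ A}. With |A| = 4, there are |A|^2 = 16 ordered sum pairs; collecting distinct values, A + A = {28, 35, 42, 49, 56, 63, 70}, so |A + A| = 7. Thus K = 7/4. Here |A + A| = 2|A| − 1 = 7, the minimum possible — so K = 7/4 is minimal, which holds iff A is an arithmetic progression.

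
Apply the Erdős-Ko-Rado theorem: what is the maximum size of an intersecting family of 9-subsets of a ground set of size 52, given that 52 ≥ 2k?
max |F| = C(51, 8) = 636763050

Erdős-Ko-Rado (1961): when n ≥ 2k, max |F| = C(n−1, k−1). The bound is attained by the star {A : i ∈ A} for any fixed i ∈ [n]. Here C(52−1, 9−1) = C(51, 8) = 636763050.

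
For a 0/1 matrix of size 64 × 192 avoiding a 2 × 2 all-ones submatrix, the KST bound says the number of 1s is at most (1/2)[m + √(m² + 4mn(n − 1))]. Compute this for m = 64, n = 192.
z(64, 192; 2, 2) ≤ (1/2)[64 + √(64² + 4·64·192·191)] = (1/2)[64 + √9392128] = 1564.3289

Kővári–Sós–Turán: let r_1, ..., r_64 be the row sums and z = Σ r_i the total number of 1s. Each pair of columns can share at most one row with both entries 1 (else a 2×2 all-ones block appears), so Σ_i C(r_i, 2) ≤ C(192, 2) = 18336. By convexity Σ_i C(r_i, 2) ≥ 64·C(z/64, 2) = z(z − 64)/(2·64), giving z² − 64z − 64·192·191 ≤ 0 and hence z ≤ (1/2)[64 + √(4096 + 4·2347008)] = (1/2)[64 + √9392128] ≈ (1/2)(64 + 3064.6579) = 1564.3289.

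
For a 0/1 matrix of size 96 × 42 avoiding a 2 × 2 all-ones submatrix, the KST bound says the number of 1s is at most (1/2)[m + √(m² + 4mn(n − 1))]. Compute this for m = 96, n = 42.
z(96, 42; 2, 2) ≤ (1/2)[96 + √(96² + 4·96·42·41)] = (1/2)[96 + √670464] = 457.4093

Kővári–Sós–Turán: let r_1, ..., r_96 be the row sums and z = Σ r_i the total number of 1s. Each pair of columns can share at most one row with both entries 1 (else a 2×2 all-ones block appears), so Σ_i C(r_i, 2) ≤ C(42, 2) = 861. By convexity Σ_i C(r_i, 2) ≥ 96·C(z/96, 2) = z(z − 96)/(2·96), giving z² − 96z − 96·42·41 ≤ 0 and hence z ≤ (1/2)[96 + √(9216 + 4·165312)] = (1/2)[96 + √670464] ≈ (1/2)(96 + 818.8187) = 457.4093.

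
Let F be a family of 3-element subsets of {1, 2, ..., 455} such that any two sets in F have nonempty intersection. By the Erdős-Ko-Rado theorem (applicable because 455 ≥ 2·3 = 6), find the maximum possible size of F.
max |F| = C(454, 2) = 102831

Erdős-Ko-Rado (1961): when n ≥ 2k, max |F| = C(n−1, k−1). The bound is attained by the star {A : i ∈ A} for any fixed i ∈ [n]. Here C(455−1, 3−1) = C(454, 2) = 102831.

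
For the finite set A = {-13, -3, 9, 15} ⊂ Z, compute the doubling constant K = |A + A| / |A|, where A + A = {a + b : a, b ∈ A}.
K = |A + A| / |A| = 10/4 = 5/2

Enumerate A + A = {a + b : a, b ∈ A}. With |A| = 4, there are |A|^2 = 16 ordered sum pairs; collecting distinct values, A + A = {-26, -16, -6, -4, 2, 6, 12, 18, 24, 30}, so |A + A| = 10. Thus K = 10/4 = 5/2. For comparison, the minimum possible |A + A| over all 4-element sets is 2·4 − 1 = 7 (so min K = 7/4), attained only by arithmetic progressions.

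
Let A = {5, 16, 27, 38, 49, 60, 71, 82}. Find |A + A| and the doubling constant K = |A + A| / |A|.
K = |A + A| / |A| = 15/8

Enumerate A + A = {a + b : a, b ∈ A}. With |A| = 8, there are |A|^2 = 64 ordered sum pairs; collecting distinct values, A + A = {10, 21, 32, 43, 54, 65, 76, 87, 98, 109, 120, 131, 142, 153, 164}, so |A + A| = 15. Thus K = 15/8. Here |A + A| = 2|A| − 1 = 15, the minimum possible — so K = 15/8 is minimal, which holds iff A is an arithmetic progression.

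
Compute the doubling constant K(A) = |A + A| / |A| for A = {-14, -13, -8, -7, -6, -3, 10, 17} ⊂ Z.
K = |A + A| / |A| = 30/8 = 15/4

Enumerate A + A = {a + b : a, b ∈ A}. With |A| = 8, there are |A|^2 = 64 ordered sum pairs; collecting distinct values, A + A = {-28, -27, -26, -22, -21, -20, -19, -17, -16, -15, -14, -13, -12, -11, -10, -9, -6, -4, -3, 2, 3, 4, 7, 9, 10, 11, 14, 20, 27, 34}, so |A + A| = 30. Thus K = 30/8 = 15/4. For comparison, the minimum possible |A + A| over all 8-element sets is 2·8 − 1 = 15 (so min K = 15/8), attained only by arithmetic progressions.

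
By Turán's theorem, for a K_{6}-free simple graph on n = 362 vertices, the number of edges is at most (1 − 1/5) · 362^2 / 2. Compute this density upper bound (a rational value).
Turán density bound = (4/5) · 362^2/2 = 262088/5 ≈ 52417.6

Turán's theorem: ex(n, K_{r+1}) is achieved by the complete r-partite Turán graph T(n, r) with parts as balanced as possible, and is at most (1 − 1/r) · n^2/2. For r = 5, n = 362: the density bound is (4/5) · 131044/2 = 262088/5 ≈ 52417.6. The integer-valued extremum is e(T(362, 5)) = 52417, which is strictly less than the density bound 262088/5 since 5 ∤ 362 (the parts of T(362, 5) cannot all be equal).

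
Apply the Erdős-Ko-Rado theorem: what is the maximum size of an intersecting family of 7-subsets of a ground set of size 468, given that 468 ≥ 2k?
max |F| = C(467, 6) = 13949678575756

Erdős-Ko-Rado (1961): when n ≥ 2k, max |F| = C(n−1, k−1). The bound is attained by the star {A : i ∈ A} for any fixed i ∈ [n]. Here C(468−1, 7−1) = C(467, 6) = 13949678575756.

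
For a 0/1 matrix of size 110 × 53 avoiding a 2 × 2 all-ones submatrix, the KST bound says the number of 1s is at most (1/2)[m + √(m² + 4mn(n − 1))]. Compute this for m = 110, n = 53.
z(110, 53; 2, 2) ≤ (1/2)[110 + √(110² + 4·110·53·52)] = (1/2)[110 + √1224740] = 608.3399

Kővári–Sós–Turán: let r_1, ..., r_110 be the row sums and z = Σ r_i the total number of 1s. Each pair of columns can share at most one row with both entries 1 (else a 2×2 all-ones block appears), so Σ_i C(r_i, 2) ≤ C(53, 2) = 1378. By convexity Σ_i C(r_i, 2) ≥ 110·C(z/110, 2) = z(z − 110)/(2·110), giving z² − 110z − 110·53·52 ≤ 0 and hence z ≤ (1/2)[110 + √(12100 + 4·303160)] = (1/2)[110 + √1224740] ≈ (1/2)(110 + 1106.6797) = 608.3399.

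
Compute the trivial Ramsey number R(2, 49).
R(2, 49) = 49

R(2, k) = k for all k ≥ 2: in a 2-colouring of K_k, either some edge is red (a red K_2) or all edges are blue (a blue K_k). And K_{48} coloured all-blue has no blue K_49, so R(2, 49) > 48. Hence R(2, 49) = 49.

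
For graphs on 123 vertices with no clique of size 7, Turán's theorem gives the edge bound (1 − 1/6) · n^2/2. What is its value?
Turán density bound = (5/6) · 123^2/2 = 25215/4 ≈ 6303.75

Turán's theorem: ex(n, K_{r+1}) is achieved by the complete r-partite Turán graph T(n, r) with parts as balanced as possible, and is at most (1 − 1/r) · n^2/2. For r = 6, n = 123: the density bound is (5/6) · 15129/2 = 25215/4 ≈ 6303.75. The integer-valued extremum is e(T(123, 6)) = 6303, which is strictly less than the density bound 25215/4 since 6 ∤ 123 (the parts of T(123, 6) cannot all be equal).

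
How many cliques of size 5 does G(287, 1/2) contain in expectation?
E[# K_5] = C(287, 5) · (1/2)^C(5, 2) = 15668099447 / 2^10 ≈ 15300878.366211

For each 5-subset S of vertices (there are C(287, 5) = 15668099447 such S), let X_S = 1 if S induces a K_5 (all C(5, 2) = 10 edges present). Then P(X_S = 1) = (1/2)^10 = 1/1024. By linearity of expectation, E[# K_5] = C(287, 5) · (1/2)^10 = 15668099447 / 1024 ≈ 15300878.366211.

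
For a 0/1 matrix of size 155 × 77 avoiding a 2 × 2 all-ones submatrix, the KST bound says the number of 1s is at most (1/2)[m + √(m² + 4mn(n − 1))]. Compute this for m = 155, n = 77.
z(155, 77; 2, 2) ≤ (1/2)[155 + √(155² + 4·155·77·76)] = (1/2)[155 + √3652265] = 1033.045

Kővári–Sós–Turán: let r_1, ..., r_155 be the row sums and z = Σ r_i the total number of 1s. Each pair of columns can share at most one row with both entries 1 (else a 2×2 all-ones block appears), so Σ_i C(r_i, 2) ≤ C(77, 2) = 2926. By convexity Σ_i C(r_i, 2) ≥ 155·C(z/155, 2) = z(z − 155)/(2·155), giving z² − 155z − 155·77·76 ≤ 0 and hence z ≤ (1/2)[155 + √(24025 + 4·907060)] = (1/2)[155 + √3652265] ≈ (1/2)(155 + 1911.09) = 1033.045.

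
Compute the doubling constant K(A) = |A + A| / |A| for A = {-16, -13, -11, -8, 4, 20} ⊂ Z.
K = |A + A| / |A| = 20/6 = 10/3

Enumerate A + A = {a + b : a, b ∈ A}. With |A| = 6, there are |A|^2 = 36 ordered sum pairs; collecting distinct values, A + A = {-32, -29, -27, -26, -24, -22, -21, -19, -16, -12, -9, -7, -4, 4, 7, 8, 9, 12, 24, 40}, so |A + A| = 20. Thus K = 20/6 = 10/3. For comparison, the minimum possible |A + A| over all 6-element sets is 2·6 − 1 = 11 (so min K = 11/6), attained only by arithmetic progressions.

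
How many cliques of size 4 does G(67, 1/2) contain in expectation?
E[# K_4] = C(67, 4) · (1/2)^C(4, 2) = 766480 / 2^6 = 47905/4 = 11976.25

For each 4-subset S of vertices (there are C(67, 4) = 766480 such S), let X_S = 1 if S induces a K_4 (all C(4, 2) = 6 edges present). Then P(X_S = 1) = (1/2)^6 = 1/64. By linearity of expectation, E[# K_4] = C(67, 4) · (1/2)^6 = 766480 / 64 = 47905/4 = 11976.25.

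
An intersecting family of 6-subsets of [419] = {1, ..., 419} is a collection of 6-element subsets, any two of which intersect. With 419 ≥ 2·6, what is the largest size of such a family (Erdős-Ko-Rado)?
max |F| = C(418, 5) = 103818048048

Erdős-Ko-Rado (1961): when n ≥ 2k, max |F| = C(n−1, k−1). The bound is attained by the star {A : i ∈ A} for any fixed i ∈ [n]. Here C(419−1, 6−1) = C(418, 5) = 103818048048.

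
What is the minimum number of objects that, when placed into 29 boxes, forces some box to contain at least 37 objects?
n = (37 − 1)·29 + 1 = 1045

By the generalised pigeonhole principle, to guarantee some box contains ≥ r objects we need more than (r − 1) · k objects total. Threshold: n = (r − 1) · k + 1. With r = 37 and k = 29: n = 36 · 29 + 1 = 1044 + 1 = 1045. For n = 1044 = 36 · 29, we can put exactly 36 objects in every box, avoiding 37 in any single one — so 1045 is tight.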